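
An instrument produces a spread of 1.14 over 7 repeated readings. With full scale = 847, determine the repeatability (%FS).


Repeatability = (spread / full scale) * 100%.
R = (1.14 / 847) * 100
R = 0.135 %FS

0.135 %FS


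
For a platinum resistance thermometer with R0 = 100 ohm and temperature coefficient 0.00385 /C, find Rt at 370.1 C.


The RTD equation: Rt = R0 * (1 + alpha * T).
Rt = 100 * (1 + 0.00385 * 370.1)
Rt = 100 * (1 + 1.424885)
Rt = 100 * 2.424885
Rt = 242.489 ohm

242.489 ohm


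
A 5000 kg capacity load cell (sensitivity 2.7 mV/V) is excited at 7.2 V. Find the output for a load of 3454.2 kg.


Vout = rated_output * Vex * (load / capacity).
Vout = 2.7 * 7.2 * (3454.2 / 5000)
Vout = 2.7 * 7.2 * 0.69084
Vout = 13.43 mV

13.43 mV


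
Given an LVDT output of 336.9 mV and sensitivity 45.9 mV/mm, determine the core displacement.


Displacement = Vout / sensitivity.
d = 336.9 / 45.9
d = 7.34 mm

7.34 mm


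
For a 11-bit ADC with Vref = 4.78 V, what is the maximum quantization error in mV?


The maximum quantization error is +/- LSB/2.
LSB = Vref / 2^n = 4.78 / 2048 = 0.00233398 V
Max error = LSB / 2 = 0.00233398 / 2 = 0.00116699 V
Max error = 1.167 mV

1.167 mV


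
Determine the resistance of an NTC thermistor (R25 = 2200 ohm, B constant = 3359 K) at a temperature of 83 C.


NTC thermistor equation: Rt = R25 * exp(B * (1/T - 1/T25)).
T in Kelvin: 356.15 K, T25 = 298.15 K
1/T - 1/T25 = 1/356.15 - 1/298.15 = -0.00054621
B * (1/T - 1/T25) = 3359 * -0.00054621 = -1.8347
Rt = 2200 * exp(-1.8347) = 351.2 ohm

351.2 ohm


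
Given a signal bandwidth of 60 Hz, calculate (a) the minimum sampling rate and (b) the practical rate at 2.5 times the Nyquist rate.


By Nyquist theorem, fs_min = 2 * fmax.
fs_min = 2 * 60 = 120 Hz
Practical rate = 2.5 * fs_min = 2.5 * 120 = 300 Hz

fs_min = 120 Hz, fs_practical = 300 Hz


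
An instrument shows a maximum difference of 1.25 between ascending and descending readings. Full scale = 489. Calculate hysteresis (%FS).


Hysteresis = (max difference / full scale) * 100%.
H = (1.25 / 489) * 100
H = 0.256 %FS

0.256 %FS


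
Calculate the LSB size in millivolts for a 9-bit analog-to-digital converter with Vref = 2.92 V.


The resolution (LSB) of an ADC is Vref / 2^n.
LSB = 2.92 / 2^9
LSB = 2.92 / 512
LSB = 0.00570312 V = 5.703125 mV

5.703125 mV


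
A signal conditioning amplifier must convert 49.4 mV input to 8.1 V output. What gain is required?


Gain = Vout / Vin (converting to same units).
G = 8.1 V / 49.4 mV
G = 8100.0 mV / 49.4 mV
G = 163.97

163.97


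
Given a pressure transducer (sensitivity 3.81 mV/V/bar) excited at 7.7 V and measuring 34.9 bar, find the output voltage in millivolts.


Output = sensitivity * Vex * P.
Vout = 3.81 * 7.7 * 34.9
Vout = 29.337 * 34.9
Vout = 1023.86 mV

1023.86 mV


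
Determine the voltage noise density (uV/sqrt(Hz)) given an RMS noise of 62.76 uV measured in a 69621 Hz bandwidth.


Noise spectral density = Vrms / sqrt(BW).
NSD = 62.76 / sqrt(69621)
NSD = 62.76 / 263.8579
NSD = 0.2379 uV/sqrt(Hz)

0.2379 uV/sqrt(Hz)


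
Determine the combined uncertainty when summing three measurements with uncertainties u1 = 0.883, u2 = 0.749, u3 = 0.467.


For a sum of independent quantities, uc = sqrt(u1^2 + u2^2 + u3^2).
uc = sqrt(0.883^2 + 0.749^2 + 0.467^2)
uc = sqrt(0.779689 + 0.561001 + 0.218089)
uc = 1.2485

1.2485


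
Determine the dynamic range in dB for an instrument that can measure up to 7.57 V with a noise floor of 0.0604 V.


Dynamic range = 20 * log10(Vmax / Vnoise).
DR = 20 * log10(7.57 / 0.0604)
DR = 20 * log10(125.33)
DR = 41.96 dB

41.96 dB


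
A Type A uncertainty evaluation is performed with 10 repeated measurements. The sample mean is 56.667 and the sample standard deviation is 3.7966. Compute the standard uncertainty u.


The standard uncertainty for Type A evaluation is u = s / sqrt(n).
u = 3.7966 / sqrt(10)
u = 3.7966 / 3.1623
u = 1.2006

1.2006


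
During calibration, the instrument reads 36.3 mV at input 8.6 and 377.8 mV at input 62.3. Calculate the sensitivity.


Sensitivity = (y2 - y1) / (x2 - x1).
S = (377.8 - 36.3) / (62.3 - 8.6)
S = 341.5 / 53.7
S = 6.3594 mV/unit

6.3594 mV/unit


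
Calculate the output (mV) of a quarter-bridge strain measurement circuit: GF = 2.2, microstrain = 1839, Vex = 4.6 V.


Quarter bridge output: Vout = (GF * epsilon * Vex) / 4.
Vout = (2.2 * 1839e-6 * 4.6) / 4
Vout = 0.01861068 / 4 V
Vout = 0.00465267 V = 4.6527 mV

4.6527 mV


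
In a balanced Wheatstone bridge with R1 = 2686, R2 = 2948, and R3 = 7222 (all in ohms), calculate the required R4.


At balance: R1*R4 = R2*R3, so R4 = R2*R3/R1.
R4 = 2948 * 7222 / 2686
R4 = 21290456 / 2686
R4 = 7926.45 ohm

7926.45 ohm


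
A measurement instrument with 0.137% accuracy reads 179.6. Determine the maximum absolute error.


Absolute error = (accuracy% / 100) * reading.
Error = (0.137 / 100) * 179.6
Error = 0.00137 * 179.6
Error = 0.2461

0.2461


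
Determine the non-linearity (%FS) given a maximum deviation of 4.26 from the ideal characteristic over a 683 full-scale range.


Linearity error = (max deviation / full scale) * 100%.
Linearity = (4.26 / 683) * 100
Linearity = 0.624 %FS

0.624 %FS


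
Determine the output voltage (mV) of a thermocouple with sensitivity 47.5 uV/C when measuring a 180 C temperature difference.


The thermocouple output V = sensitivity * dT.
V = 47.5 uV/C * 180 C
V = 8550.0 uV
V = 8.55 mV

8.55 mV


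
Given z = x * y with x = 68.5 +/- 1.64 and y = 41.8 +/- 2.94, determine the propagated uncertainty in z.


For a product z = x*y, the relative uncertainty is:
uz/z = sqrt((ux/x)^2 + (uy/y)^2)
Relative uncertainties: ux/x = 1.64/68.5 = 0.023942
uy/y = 2.94/41.8 = 0.070335
z = 68.5 * 41.8 = 2863.3
uz = 2863.3 * sqrt(0.023942^2 + 0.070335^2) = 212.738

212.738


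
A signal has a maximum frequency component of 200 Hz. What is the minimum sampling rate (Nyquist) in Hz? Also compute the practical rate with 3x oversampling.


By Nyquist theorem, fs_min = 2 * fmax.
fs_min = 2 * 200 = 400 Hz
Practical rate = 3 * fs_min = 3 * 400 = 1200 Hz

fs_min = 400 Hz, fs_practical = 1200 Hz


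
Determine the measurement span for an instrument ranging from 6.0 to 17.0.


Span = upper range - lower range.
Span = 17.0 - (6.0)
Span = 11.0

11.0


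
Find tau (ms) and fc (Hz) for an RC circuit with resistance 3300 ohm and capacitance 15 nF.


Time constant: tau = R * C.
tau = 3300 * 1.50e-08 = 4.95e-05 s
tau = 0.0495 ms
Cutoff frequency: fc = 1 / (2*pi*R*C).
fc = 1 / (2*pi*4.95e-05) = 3215.25 Hz

tau = 0.0495 ms, fc = 3215.25 Hz


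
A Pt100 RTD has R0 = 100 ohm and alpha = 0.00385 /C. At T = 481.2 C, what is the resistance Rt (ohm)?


The RTD equation: Rt = R0 * (1 + alpha * T).
Rt = 100 * (1 + 0.00385 * 481.2)
Rt = 100 * (1 + 1.85262)
Rt = 100 * 2.85262
Rt = 285.262 ohm

285.262 ohm


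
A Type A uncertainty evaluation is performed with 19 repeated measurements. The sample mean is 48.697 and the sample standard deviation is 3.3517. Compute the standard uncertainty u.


The standard uncertainty for Type A evaluation is u = s / sqrt(n).
u = 3.3517 / sqrt(19)
u = 3.3517 / 4.3589
u = 0.7689

0.7689


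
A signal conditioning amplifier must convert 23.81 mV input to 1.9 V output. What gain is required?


Gain = Vout / Vin (converting to same units).
G = 1.9 V / 23.81 mV
G = 1900.0 mV / 23.81 mV
G = 79.8

79.8


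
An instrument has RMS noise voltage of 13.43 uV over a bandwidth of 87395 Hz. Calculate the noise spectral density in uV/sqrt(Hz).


Noise spectral density = Vrms / sqrt(BW).
NSD = 13.43 / sqrt(87395)
NSD = 13.43 / 295.6265
NSD = 0.0454 uV/sqrt(Hz)

0.0454 uV/sqrt(Hz)


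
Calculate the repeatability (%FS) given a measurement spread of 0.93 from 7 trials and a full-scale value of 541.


Repeatability = (spread / full scale) * 100%.
R = (0.93 / 541) * 100
R = 0.172 %FS

0.172 %FS


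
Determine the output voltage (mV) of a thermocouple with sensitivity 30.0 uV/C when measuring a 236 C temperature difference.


The thermocouple output V = sensitivity * dT.
V = 30.0 uV/C * 236 C
V = 7080.0 uV
V = 7.08 mV

7.08 mV


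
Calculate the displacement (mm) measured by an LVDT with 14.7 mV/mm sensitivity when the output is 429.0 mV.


Displacement = Vout / sensitivity.
d = 429.0 / 14.7
d = 29.184 mm

29.184 mm


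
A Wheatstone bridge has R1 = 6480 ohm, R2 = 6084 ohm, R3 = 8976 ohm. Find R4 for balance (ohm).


At balance: R1*R4 = R2*R3, so R4 = R2*R3/R1.
R4 = 6084 * 8976 / 6480
R4 = 54609984 / 6480
R4 = 8427.47 ohm

8427.47 ohm


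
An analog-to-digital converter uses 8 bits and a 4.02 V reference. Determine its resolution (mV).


The resolution (LSB) of an ADC is Vref / 2^n.
LSB = 4.02 / 2^8
LSB = 4.02 / 256
LSB = 0.01570312 V = 15.703125 mV

15.703125 mV


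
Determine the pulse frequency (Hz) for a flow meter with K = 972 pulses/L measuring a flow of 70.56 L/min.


Frequency = K * Q / 60 (converting L/min to L/s).
f = 972 * 70.56 / 60
f = 68584.32 / 60
f = 1143.07 Hz

1143.07 Hz


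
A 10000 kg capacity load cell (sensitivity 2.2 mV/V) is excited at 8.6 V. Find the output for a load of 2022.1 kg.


Vout = rated_output * Vex * (load / capacity).
Vout = 2.2 * 8.6 * (2022.1 / 10000)
Vout = 2.2 * 8.6 * 0.20221
Vout = 3.826 mV

3.826 mV


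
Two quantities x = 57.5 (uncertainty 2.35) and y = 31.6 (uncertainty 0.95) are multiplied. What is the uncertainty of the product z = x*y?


For a product z = x*y, the relative uncertainty is:
uz/z = sqrt((ux/x)^2 + (uy/y)^2)
Relative uncertainties: ux/x = 2.35/57.5 = 0.04087
uy/y = 0.95/31.6 = 0.030063
z = 57.5 * 31.6 = 1817.0
uz = 1817.0 * sqrt(0.04087^2 + 0.030063^2) = 92.187

92.187


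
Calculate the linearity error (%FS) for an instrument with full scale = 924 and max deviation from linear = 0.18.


Linearity error = (max deviation / full scale) * 100%.
Linearity = (0.18 / 924) * 100
Linearity = 0.019 %FS

0.019 %FS


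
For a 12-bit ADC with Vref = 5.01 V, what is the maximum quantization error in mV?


The maximum quantization error is +/- LSB/2.
LSB = Vref / 2^n = 5.01 / 4096 = 0.00122314 V
Max error = LSB / 2 = 0.00122314 / 2 = 0.00061157 V
Max error = 0.6116 mV

0.6116 mV


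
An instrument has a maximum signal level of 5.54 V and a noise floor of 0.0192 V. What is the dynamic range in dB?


Dynamic range = 20 * log10(Vmax / Vnoise).
DR = 20 * log10(5.54 / 0.0192)
DR = 20 * log10(288.54)
DR = 49.2 dB

49.2 dB


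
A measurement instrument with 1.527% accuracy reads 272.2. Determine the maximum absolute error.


Absolute error = (accuracy% / 100) * reading.
Error = (1.527 / 100) * 272.2
Error = 0.01527 * 272.2
Error = 4.1565

4.1565


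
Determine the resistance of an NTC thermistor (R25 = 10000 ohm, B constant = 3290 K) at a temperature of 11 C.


NTC thermistor equation: Rt = R25 * exp(B * (1/T - 1/T25)).
T in Kelvin: 284.15 K, T25 = 298.15 K
1/T - 1/T25 = 1/284.15 - 1/298.15 = 0.00016525
B * (1/T - 1/T25) = 3290 * 0.00016525 = 0.5437
Rt = 10000 * exp(0.5437) = 17223.3 ohm

17223.3 ohm


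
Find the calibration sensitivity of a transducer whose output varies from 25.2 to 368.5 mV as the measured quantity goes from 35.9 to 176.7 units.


Sensitivity = (y2 - y1) / (x2 - x1).
S = (368.5 - 25.2) / (176.7 - 35.9)
S = 343.3 / 140.8
S = 2.4382 mV/unit

2.4382 mV/unit


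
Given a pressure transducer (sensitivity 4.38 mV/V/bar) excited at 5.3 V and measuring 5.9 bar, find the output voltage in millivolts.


Output = sensitivity * Vex * P.
Vout = 4.38 * 5.3 * 5.9
Vout = 23.214 * 5.9
Vout = 136.96 mV

136.96 mV


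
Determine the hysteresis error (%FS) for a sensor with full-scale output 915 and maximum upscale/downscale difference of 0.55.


Hysteresis = (max difference / full scale) * 100%.
H = (0.55 / 915) * 100
H = 0.06 %FS

0.06 %FS


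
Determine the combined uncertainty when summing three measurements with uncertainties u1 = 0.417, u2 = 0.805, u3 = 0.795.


For a sum of independent quantities, uc = sqrt(u1^2 + u2^2 + u3^2).
uc = sqrt(0.417^2 + 0.805^2 + 0.795^2)
uc = sqrt(0.173889 + 0.648025 + 0.632025)
uc = 1.2058

1.2058


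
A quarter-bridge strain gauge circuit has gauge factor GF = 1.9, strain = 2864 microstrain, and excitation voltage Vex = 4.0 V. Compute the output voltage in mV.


Quarter bridge output: Vout = (GF * epsilon * Vex) / 4.
Vout = (1.9 * 2864e-6 * 4.0) / 4
Vout = 0.0217664 / 4 V
Vout = 0.0054416 V = 5.4416 mV

5.4416 mV


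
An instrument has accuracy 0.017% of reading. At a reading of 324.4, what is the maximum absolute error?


Absolute error = (accuracy% / 100) * reading.
Error = (0.017 / 100) * 324.4
Error = 0.00017 * 324.4
Error = 0.0551

0.0551


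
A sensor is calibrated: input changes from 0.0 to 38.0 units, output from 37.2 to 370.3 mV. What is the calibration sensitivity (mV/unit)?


Sensitivity = (y2 - y1) / (x2 - x1).
S = (370.3 - 37.2) / (38.0 - 0.0)
S = 333.1 / 38.0
S = 8.7658 mV/unit

8.7658 mV/unit


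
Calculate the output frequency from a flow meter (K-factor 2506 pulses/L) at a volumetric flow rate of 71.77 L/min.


Frequency = K * Q / 60 (converting L/min to L/s).
f = 2506 * 71.77 / 60
f = 179855.62 / 60
f = 2997.59 Hz

2997.59 Hz


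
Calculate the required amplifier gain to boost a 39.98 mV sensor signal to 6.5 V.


Gain = Vout / Vin (converting to same units).
G = 6.5 V / 39.98 mV
G = 6500.0 mV / 39.98 mV
G = 162.58

162.58


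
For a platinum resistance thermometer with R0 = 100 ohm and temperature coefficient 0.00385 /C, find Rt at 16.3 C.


The RTD equation: Rt = R0 * (1 + alpha * T).
Rt = 100 * (1 + 0.00385 * 16.3)
Rt = 100 * (1 + 0.062755)
Rt = 100 * 1.062755
Rt = 106.276 ohm

106.276 ohm


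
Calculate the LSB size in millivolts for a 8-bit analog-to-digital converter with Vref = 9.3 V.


The resolution (LSB) of an ADC is Vref / 2^n.
LSB = 9.3 / 2^8
LSB = 9.3 / 256
LSB = 0.03632813 V = 36.328125 mV

36.328125 mV


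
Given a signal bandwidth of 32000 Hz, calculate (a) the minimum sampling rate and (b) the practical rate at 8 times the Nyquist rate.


By Nyquist theorem, fs_min = 2 * fmax.
fs_min = 2 * 32000 = 64000 Hz
Practical rate = 8 * fs_min = 8 * 64000 = 512000 Hz

fs_min = 64000 Hz, fs_practical = 512000 Hz


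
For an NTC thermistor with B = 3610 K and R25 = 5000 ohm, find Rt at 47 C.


NTC thermistor equation: Rt = R25 * exp(B * (1/T - 1/T25)).
T in Kelvin: 320.15 K, T25 = 298.15 K
1/T - 1/T25 = 1/320.15 - 1/298.15 = -0.00023048
B * (1/T - 1/T25) = 3610 * -0.00023048 = -0.832
Rt = 5000 * exp(-0.832) = 2175.8 ohm

2175.8 ohm


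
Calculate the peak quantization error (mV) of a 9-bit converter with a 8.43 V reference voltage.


The maximum quantization error is +/- LSB/2.
LSB = Vref / 2^n = 8.43 / 512 = 0.01646484 V
Max error = LSB / 2 = 0.01646484 / 2 = 0.00823242 V
Max error = 8.2324 mV

8.2324 mV


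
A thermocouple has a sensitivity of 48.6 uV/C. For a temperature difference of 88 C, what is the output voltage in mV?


The thermocouple output V = sensitivity * dT.
V = 48.6 uV/C * 88 C
V = 4276.8 uV
V = 4.277 mV

4.277 mV


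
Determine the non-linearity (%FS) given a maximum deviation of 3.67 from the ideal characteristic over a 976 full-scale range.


Linearity error = (max deviation / full scale) * 100%.
Linearity = (3.67 / 976) * 100
Linearity = 0.376 %FS

0.376 %FS


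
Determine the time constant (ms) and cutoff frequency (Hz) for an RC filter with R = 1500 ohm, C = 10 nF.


Time constant: tau = R * C.
tau = 1500 * 1.00e-08 = 1.5e-05 s
tau = 0.015 ms
Cutoff frequency: fc = 1 / (2*pi*R*C).
fc = 1 / (2*pi*1.5e-05) = 10610.33 Hz

tau = 0.015 ms, fc = 10610.33 Hz


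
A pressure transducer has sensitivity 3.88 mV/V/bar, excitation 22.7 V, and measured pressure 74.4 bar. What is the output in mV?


Output = sensitivity * Vex * P.
Vout = 3.88 * 22.7 * 74.4
Vout = 88.076 * 74.4
Vout = 6552.85 mV

6552.85 mV


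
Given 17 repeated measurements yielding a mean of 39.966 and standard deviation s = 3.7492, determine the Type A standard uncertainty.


The standard uncertainty for Type A evaluation is u = s / sqrt(n).
u = 3.7492 / sqrt(17)
u = 3.7492 / 4.1231
u = 0.9093

0.9093


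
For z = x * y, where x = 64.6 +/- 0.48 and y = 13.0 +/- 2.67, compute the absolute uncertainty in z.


For a product z = x*y, the relative uncertainty is:
uz/z = sqrt((ux/x)^2 + (uy/y)^2)
Relative uncertainties: ux/x = 0.48/64.6 = 0.00743
uy/y = 2.67/13.0 = 0.205385
z = 64.6 * 13.0 = 839.8
uz = 839.8 * sqrt(0.00743^2 + 0.205385^2) = 172.595

172.595


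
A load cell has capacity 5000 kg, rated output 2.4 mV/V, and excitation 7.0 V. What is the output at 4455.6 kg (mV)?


Vout = rated_output * Vex * (load / capacity).
Vout = 2.4 * 7.0 * (4455.6 / 5000)
Vout = 2.4 * 7.0 * 0.89112
Vout = 14.971 mV

14.971 mV


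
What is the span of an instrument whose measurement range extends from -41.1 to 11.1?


Span = upper range - lower range.
Span = 11.1 - (-41.1)
Span = 52.2

52.2


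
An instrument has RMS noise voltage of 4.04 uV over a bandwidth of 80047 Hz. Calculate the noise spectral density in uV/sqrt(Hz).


Noise spectral density = Vrms / sqrt(BW).
NSD = 4.04 / sqrt(80047)
NSD = 4.04 / 282.9258
NSD = 0.0143 uV/sqrt(Hz)

0.0143 uV/sqrt(Hz)


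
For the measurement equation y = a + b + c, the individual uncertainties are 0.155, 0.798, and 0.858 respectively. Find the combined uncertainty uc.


For a sum of independent quantities, uc = sqrt(u1^2 + u2^2 + u3^2).
uc = sqrt(0.155^2 + 0.798^2 + 0.858^2)
uc = sqrt(0.024025 + 0.636804 + 0.736164)
uc = 1.1819

1.1819


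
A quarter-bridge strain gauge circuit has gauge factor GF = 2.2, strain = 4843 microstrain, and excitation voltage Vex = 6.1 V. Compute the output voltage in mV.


Quarter bridge output: Vout = (GF * epsilon * Vex) / 4.
Vout = (2.2 * 4843e-6 * 6.1) / 4
Vout = 0.06499306 / 4 V
Vout = 0.01624826 V = 16.2483 mV

16.2483 mV


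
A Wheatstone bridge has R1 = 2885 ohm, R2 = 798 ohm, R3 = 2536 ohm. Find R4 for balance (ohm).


At balance: R1*R4 = R2*R3, so R4 = R2*R3/R1.
R4 = 798 * 2536 / 2885
R4 = 2023728 / 2885
R4 = 701.47 ohm

701.47 ohm


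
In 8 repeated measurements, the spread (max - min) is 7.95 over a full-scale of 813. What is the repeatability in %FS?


Repeatability = (spread / full scale) * 100%.
R = (7.95 / 813) * 100
R = 0.978 %FS

0.978 %FS


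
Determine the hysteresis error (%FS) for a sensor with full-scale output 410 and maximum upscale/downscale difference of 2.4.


Hysteresis = (max difference / full scale) * 100%.
H = (2.4 / 410) * 100
H = 0.585 %FS

0.585 %FS


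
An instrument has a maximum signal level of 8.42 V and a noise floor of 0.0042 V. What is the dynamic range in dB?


Dynamic range = 20 * log10(Vmax / Vnoise).
DR = 20 * log10(8.42 / 0.0042)
DR = 20 * log10(2004.76)
DR = 66.04 dB

66.04 dB


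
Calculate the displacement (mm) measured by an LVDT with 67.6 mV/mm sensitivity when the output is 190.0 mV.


Displacement = Vout / sensitivity.
d = 190.0 / 67.6
d = 2.811 mm

2.811 mm


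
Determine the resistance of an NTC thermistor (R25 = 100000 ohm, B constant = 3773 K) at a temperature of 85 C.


NTC thermistor equation: Rt = R25 * exp(B * (1/T - 1/T25)).
T in Kelvin: 358.15 K, T25 = 298.15 K
1/T - 1/T25 = 1/358.15 - 1/298.15 = -0.00056189
B * (1/T - 1/T25) = 3773 * -0.00056189 = -2.12
Rt = 100000 * exp(-2.12) = 12003.0 ohm

12003.0 ohm


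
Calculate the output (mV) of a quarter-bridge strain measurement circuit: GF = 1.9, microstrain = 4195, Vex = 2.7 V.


Quarter bridge output: Vout = (GF * epsilon * Vex) / 4.
Vout = (1.9 * 4195e-6 * 2.7) / 4
Vout = 0.02152035 / 4 V
Vout = 0.00538009 V = 5.3801 mV

5.3801 mV


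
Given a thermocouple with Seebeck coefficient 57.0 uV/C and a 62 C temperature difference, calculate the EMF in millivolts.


The thermocouple output V = sensitivity * dT.
V = 57.0 uV/C * 62 C
V = 3534.0 uV
V = 3.534 mV

3.534 mV


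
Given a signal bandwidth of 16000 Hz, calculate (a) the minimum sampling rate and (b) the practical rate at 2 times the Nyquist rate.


By Nyquist theorem, fs_min = 2 * fmax.
fs_min = 2 * 16000 = 32000 Hz
Practical rate = 2 * fs_min = 2 * 32000 = 64000 Hz

fs_min = 32000 Hz, fs_practical = 64000 Hz


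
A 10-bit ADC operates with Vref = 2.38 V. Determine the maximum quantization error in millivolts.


The maximum quantization error is +/- LSB/2.
LSB = Vref / 2^n = 2.38 / 1024 = 0.00232422 V
Max error = LSB / 2 = 0.00232422 / 2 = 0.00116211 V
Max error = 1.1621 mV

1.1621 mV


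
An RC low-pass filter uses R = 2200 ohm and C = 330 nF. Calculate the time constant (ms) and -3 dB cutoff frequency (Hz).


Time constant: tau = R * C.
tau = 2200 * 3.30e-07 = 0.000726 s
tau = 0.726 ms
Cutoff frequency: fc = 1 / (2*pi*R*C).
fc = 1 / (2*pi*0.000726) = 219.22 Hz

tau = 0.726 ms, fc = 219.22 Hz


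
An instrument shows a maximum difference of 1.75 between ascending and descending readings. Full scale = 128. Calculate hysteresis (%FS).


Hysteresis = (max difference / full scale) * 100%.
H = (1.75 / 128) * 100
H = 1.367 %FS

1.367 %FS


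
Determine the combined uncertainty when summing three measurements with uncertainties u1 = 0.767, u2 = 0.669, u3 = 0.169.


For a sum of independent quantities, uc = sqrt(u1^2 + u2^2 + u3^2).
uc = sqrt(0.767^2 + 0.669^2 + 0.169^2)
uc = sqrt(0.588289 + 0.447561 + 0.028561)
uc = 1.0317

1.0317


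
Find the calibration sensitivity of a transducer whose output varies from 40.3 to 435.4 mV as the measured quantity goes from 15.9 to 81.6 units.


Sensitivity = (y2 - y1) / (x2 - x1).
S = (435.4 - 40.3) / (81.6 - 15.9)
S = 395.1 / 65.7
S = 6.0137 mV/unit

6.0137 mV/unit


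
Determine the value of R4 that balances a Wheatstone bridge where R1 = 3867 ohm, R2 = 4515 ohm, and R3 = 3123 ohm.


At balance: R1*R4 = R2*R3, so R4 = R2*R3/R1.
R4 = 4515 * 3123 / 3867
R4 = 14100345 / 3867
R4 = 3646.33 ohm

3646.33 ohm


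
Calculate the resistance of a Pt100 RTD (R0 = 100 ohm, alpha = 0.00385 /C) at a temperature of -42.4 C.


The RTD equation: Rt = R0 * (1 + alpha * T).
Rt = 100 * (1 + 0.00385 * -42.4)
Rt = 100 * (1 + -0.16324)
Rt = 100 * 0.83676
Rt = 83.676 ohm

83.676 ohm


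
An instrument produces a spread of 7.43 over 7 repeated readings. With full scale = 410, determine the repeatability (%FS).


Repeatability = (spread / full scale) * 100%.
R = (7.43 / 410) * 100
R = 1.812 %FS

1.812 %FS


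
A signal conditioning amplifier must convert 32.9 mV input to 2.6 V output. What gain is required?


Gain = Vout / Vin (converting to same units).
G = 2.6 V / 32.9 mV
G = 2600.0 mV / 32.9 mV
G = 79.03

79.03


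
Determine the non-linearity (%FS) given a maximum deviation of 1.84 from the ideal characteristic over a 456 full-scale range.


Linearity error = (max deviation / full scale) * 100%.
Linearity = (1.84 / 456) * 100
Linearity = 0.404 %FS

0.404 %FS


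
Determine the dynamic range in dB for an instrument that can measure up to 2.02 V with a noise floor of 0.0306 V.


Dynamic range = 20 * log10(Vmax / Vnoise).
DR = 20 * log10(2.02 / 0.0306)
DR = 20 * log10(66.01)
DR = 36.39 dB

36.39 dB


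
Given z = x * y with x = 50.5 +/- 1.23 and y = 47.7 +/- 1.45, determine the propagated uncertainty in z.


For a product z = x*y, the relative uncertainty is:
uz/z = sqrt((ux/x)^2 + (uy/y)^2)
Relative uncertainties: ux/x = 1.23/50.5 = 0.024356
uy/y = 1.45/47.7 = 0.030398
z = 50.5 * 47.7 = 2408.9
uz = 2408.9 * sqrt(0.024356^2 + 0.030398^2) = 93.831

93.831


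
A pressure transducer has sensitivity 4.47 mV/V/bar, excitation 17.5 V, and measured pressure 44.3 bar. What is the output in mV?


Output = sensitivity * Vex * P.
Vout = 4.47 * 17.5 * 44.3
Vout = 78.225 * 44.3
Vout = 3465.37 mV

3465.37 mV


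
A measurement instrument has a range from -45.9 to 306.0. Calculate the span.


Span = upper range - lower range.
Span = 306.0 - (-45.9)
Span = 351.9

351.9


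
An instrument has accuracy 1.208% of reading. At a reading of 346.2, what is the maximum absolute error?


Absolute error = (accuracy% / 100) * reading.
Error = (1.208 / 100) * 346.2
Error = 0.01208 * 346.2
Error = 4.1821

4.1821


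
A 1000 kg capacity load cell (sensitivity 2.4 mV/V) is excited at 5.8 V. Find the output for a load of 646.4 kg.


Vout = rated_output * Vex * (load / capacity).
Vout = 2.4 * 5.8 * (646.4 / 1000)
Vout = 2.4 * 5.8 * 0.6464
Vout = 8.998 mV

8.998 mV


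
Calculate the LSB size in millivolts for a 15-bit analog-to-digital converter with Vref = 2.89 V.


The resolution (LSB) of an ADC is Vref / 2^n.
LSB = 2.89 / 2^15
LSB = 2.89 / 32768
LSB = 8.82e-05 V = 0.0881958 mV

0.0881958 mV


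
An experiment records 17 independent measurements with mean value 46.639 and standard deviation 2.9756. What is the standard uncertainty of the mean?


The standard uncertainty for Type A evaluation is u = s / sqrt(n).
u = 2.9756 / sqrt(17)
u = 2.9756 / 4.1231
u = 0.7217

0.7217


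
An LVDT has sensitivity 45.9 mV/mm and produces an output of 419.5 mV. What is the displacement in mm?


Displacement = Vout / sensitivity.
d = 419.5 / 45.9
d = 9.139 mm

9.139 mm


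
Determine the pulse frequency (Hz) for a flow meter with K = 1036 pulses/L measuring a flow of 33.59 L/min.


Frequency = K * Q / 60 (converting L/min to L/s).
f = 1036 * 33.59 / 60
f = 34799.24 / 60
f = 579.99 Hz

579.99 Hz


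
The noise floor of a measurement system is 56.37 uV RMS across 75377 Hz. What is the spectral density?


Noise spectral density = Vrms / sqrt(BW).
NSD = 56.37 / sqrt(75377)
NSD = 56.37 / 274.5487
NSD = 0.2053 uV/sqrt(Hz)

0.2053 uV/sqrt(Hz)


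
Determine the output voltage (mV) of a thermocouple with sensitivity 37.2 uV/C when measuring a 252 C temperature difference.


The thermocouple output V = sensitivity * dT.
V = 37.2 uV/C * 252 C
V = 9374.4 uV
V = 9.374 mV

9.374 mV


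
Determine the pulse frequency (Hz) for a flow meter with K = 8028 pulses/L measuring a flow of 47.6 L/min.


Frequency = K * Q / 60 (converting L/min to L/s).
f = 8028 * 47.6 / 60
f = 382132.8 / 60
f = 6368.88 Hz

6368.88 Hz


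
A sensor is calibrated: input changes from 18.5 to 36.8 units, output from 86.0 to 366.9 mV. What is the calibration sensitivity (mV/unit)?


Sensitivity = (y2 - y1) / (x2 - x1).
S = (366.9 - 86.0) / (36.8 - 18.5)
S = 280.9 / 18.3
S = 15.3497 mV/unit

15.3497 mV/unit


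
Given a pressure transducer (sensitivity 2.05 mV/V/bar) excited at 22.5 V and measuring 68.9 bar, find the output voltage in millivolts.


Output = sensitivity * Vex * P.
Vout = 2.05 * 22.5 * 68.9
Vout = 46.125 * 68.9
Vout = 3178.01 mV

3178.01 mV


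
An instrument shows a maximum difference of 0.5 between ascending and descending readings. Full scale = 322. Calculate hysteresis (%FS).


Hysteresis = (max difference / full scale) * 100%.
H = (0.5 / 322) * 100
H = 0.155 %FS

0.155 %FS


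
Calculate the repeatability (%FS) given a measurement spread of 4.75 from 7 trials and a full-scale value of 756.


Repeatability = (spread / full scale) * 100%.
R = (4.75 / 756) * 100
R = 0.628 %FS

0.628 %FS


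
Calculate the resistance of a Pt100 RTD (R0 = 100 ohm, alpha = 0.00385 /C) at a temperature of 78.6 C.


The RTD equation: Rt = R0 * (1 + alpha * T).
Rt = 100 * (1 + 0.00385 * 78.6)
Rt = 100 * (1 + 0.30261)
Rt = 100 * 1.30261
Rt = 130.261 ohm

130.261 ohm


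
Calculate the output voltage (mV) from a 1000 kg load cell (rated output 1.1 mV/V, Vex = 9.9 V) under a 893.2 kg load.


Vout = rated_output * Vex * (load / capacity).
Vout = 1.1 * 9.9 * (893.2 / 1000)
Vout = 1.1 * 9.9 * 0.8932
Vout = 9.727 mV

9.727 mV


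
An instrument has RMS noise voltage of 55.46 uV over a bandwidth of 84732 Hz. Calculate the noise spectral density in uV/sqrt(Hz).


Noise spectral density = Vrms / sqrt(BW).
NSD = 55.46 / sqrt(84732)
NSD = 55.46 / 291.0876
NSD = 0.1905 uV/sqrt(Hz)

0.1905 uV/sqrt(Hz)


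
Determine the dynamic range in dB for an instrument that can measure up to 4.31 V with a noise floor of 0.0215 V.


Dynamic range = 20 * log10(Vmax / Vnoise).
DR = 20 * log10(4.31 / 0.0215)
DR = 20 * log10(200.47)
DR = 46.04 dB

46.04 dB


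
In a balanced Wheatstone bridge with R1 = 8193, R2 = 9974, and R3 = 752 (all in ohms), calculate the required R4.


At balance: R1*R4 = R2*R3, so R4 = R2*R3/R1.
R4 = 9974 * 752 / 8193
R4 = 7500448 / 8193
R4 = 915.47 ohm

915.47 ohm


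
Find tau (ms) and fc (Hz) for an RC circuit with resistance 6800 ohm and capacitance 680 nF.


Time constant: tau = R * C.
tau = 6800 * 6.80e-07 = 0.004624 s
tau = 4.624 ms
Cutoff frequency: fc = 1 / (2*pi*R*C).
fc = 1 / (2*pi*0.004624) = 34.42 Hz

tau = 4.624 ms, fc = 34.42 Hz


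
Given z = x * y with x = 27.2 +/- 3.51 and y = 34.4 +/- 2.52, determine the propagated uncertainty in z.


For a product z = x*y, the relative uncertainty is:
uz/z = sqrt((ux/x)^2 + (uy/y)^2)
Relative uncertainties: ux/x = 3.51/27.2 = 0.129044
uy/y = 2.52/34.4 = 0.073256
z = 27.2 * 34.4 = 935.7
uz = 935.7 * sqrt(0.129044^2 + 0.073256^2) = 138.843

138.843


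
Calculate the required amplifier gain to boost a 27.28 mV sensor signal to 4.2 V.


Gain = Vout / Vin (converting to same units).
G = 4.2 V / 27.28 mV
G = 4200.0 mV / 27.28 mV
G = 153.96

153.96


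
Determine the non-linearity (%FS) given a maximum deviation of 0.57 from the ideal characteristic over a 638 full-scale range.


Linearity error = (max deviation / full scale) * 100%.
Linearity = (0.57 / 638) * 100
Linearity = 0.089 %FS

0.089 %FS


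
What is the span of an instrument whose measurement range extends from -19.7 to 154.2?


Span = upper range - lower range.
Span = 154.2 - (-19.7)
Span = 173.9

173.9


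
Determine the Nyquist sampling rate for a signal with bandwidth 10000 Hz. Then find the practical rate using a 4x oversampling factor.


By Nyquist theorem, fs_min = 2 * fmax.
fs_min = 2 * 10000 = 20000 Hz
Practical rate = 4 * fs_min = 4 * 20000 = 80000 Hz

fs_min = 20000 Hz, fs_practical = 80000 Hz


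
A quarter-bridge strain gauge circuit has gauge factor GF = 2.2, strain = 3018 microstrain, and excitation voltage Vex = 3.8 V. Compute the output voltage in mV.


Quarter bridge output: Vout = (GF * epsilon * Vex) / 4.
Vout = (2.2 * 3018e-6 * 3.8) / 4
Vout = 0.02523048 / 4 V
Vout = 0.00630762 V = 6.3076 mV

6.3076 mV


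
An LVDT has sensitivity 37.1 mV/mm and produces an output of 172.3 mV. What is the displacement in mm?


Displacement = Vout / sensitivity.
d = 172.3 / 37.1
d = 4.644 mm

4.644 mm


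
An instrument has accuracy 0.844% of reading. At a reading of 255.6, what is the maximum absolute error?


Absolute error = (accuracy% / 100) * reading.
Error = (0.844 / 100) * 255.6
Error = 0.00844 * 255.6
Error = 2.1573

2.1573


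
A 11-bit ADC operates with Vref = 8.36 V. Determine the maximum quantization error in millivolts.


The maximum quantization error is +/- LSB/2.
LSB = Vref / 2^n = 8.36 / 2048 = 0.00408203 V
Max error = LSB / 2 = 0.00408203 / 2 = 0.00204102 V
Max error = 2.041 mV

2.041 mV


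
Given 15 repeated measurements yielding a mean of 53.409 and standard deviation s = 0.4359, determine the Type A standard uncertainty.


The standard uncertainty for Type A evaluation is u = s / sqrt(n).
u = 0.4359 / sqrt(15)
u = 0.4359 / 3.873
u = 0.1125

0.1125


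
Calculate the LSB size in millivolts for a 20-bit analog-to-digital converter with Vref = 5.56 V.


The resolution (LSB) of an ADC is Vref / 2^n.
LSB = 5.56 / 2^20
LSB = 5.56 / 1048576
LSB = 5.3e-06 V = 0.00530243 mV

0.00530243 mV


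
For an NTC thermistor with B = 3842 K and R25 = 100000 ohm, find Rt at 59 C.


NTC thermistor equation: Rt = R25 * exp(B * (1/T - 1/T25)).
T in Kelvin: 332.15 K, T25 = 298.15 K
1/T - 1/T25 = 1/332.15 - 1/298.15 = -0.00034333
B * (1/T - 1/T25) = 3842 * -0.00034333 = -1.3191
Rt = 100000 * exp(-1.3191) = 26738.4 ohm

26738.4 ohm


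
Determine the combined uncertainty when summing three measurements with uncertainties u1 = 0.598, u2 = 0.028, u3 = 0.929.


For a sum of independent quantities, uc = sqrt(u1^2 + u2^2 + u3^2).
uc = sqrt(0.598^2 + 0.028^2 + 0.929^2)
uc = sqrt(0.357604 + 0.000784 + 0.863041)
uc = 1.1052

1.1052


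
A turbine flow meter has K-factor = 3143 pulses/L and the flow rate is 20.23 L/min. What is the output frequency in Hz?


Frequency = K * Q / 60 (converting L/min to L/s).
f = 3143 * 20.23 / 60
f = 63582.89 / 60
f = 1059.71 Hz

1059.71 Hz


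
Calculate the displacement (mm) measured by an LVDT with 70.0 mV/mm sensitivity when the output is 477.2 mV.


Displacement = Vout / sensitivity.
d = 477.2 / 70.0
d = 6.817 mm

6.817 mm


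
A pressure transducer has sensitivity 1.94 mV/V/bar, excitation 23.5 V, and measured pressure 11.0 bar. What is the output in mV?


Output = sensitivity * Vex * P.
Vout = 1.94 * 23.5 * 11.0
Vout = 45.59 * 11.0
Vout = 501.49 mV

501.49 mV


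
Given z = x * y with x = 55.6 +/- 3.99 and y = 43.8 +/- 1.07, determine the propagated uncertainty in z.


For a product z = x*y, the relative uncertainty is:
uz/z = sqrt((ux/x)^2 + (uy/y)^2)
Relative uncertainties: ux/x = 3.99/55.6 = 0.071763
uy/y = 1.07/43.8 = 0.024429
z = 55.6 * 43.8 = 2435.3
uz = 2435.3 * sqrt(0.071763^2 + 0.024429^2) = 184.611

184.611


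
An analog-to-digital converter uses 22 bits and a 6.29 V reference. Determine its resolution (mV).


The resolution (LSB) of an ADC is Vref / 2^n.
LSB = 6.29 / 2^22
LSB = 6.29 / 4194304
LSB = 1.5e-06 V = 0.00149965 mV

0.00149965 mV


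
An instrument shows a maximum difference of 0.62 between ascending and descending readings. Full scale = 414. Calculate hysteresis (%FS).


Hysteresis = (max difference / full scale) * 100%.
H = (0.62 / 414) * 100
H = 0.15 %FS

0.15 %FS


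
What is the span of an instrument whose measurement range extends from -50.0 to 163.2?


Span = upper range - lower range.
Span = 163.2 - (-50.0)
Span = 213.2

213.2


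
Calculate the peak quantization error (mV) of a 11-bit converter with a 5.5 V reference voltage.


The maximum quantization error is +/- LSB/2.
LSB = Vref / 2^n = 5.5 / 2048 = 0.00268555 V
Max error = LSB / 2 = 0.00268555 / 2 = 0.00134277 V
Max error = 1.3428 mV

1.3428 mV


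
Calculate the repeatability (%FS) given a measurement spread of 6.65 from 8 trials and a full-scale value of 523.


Repeatability = (spread / full scale) * 100%.
R = (6.65 / 523) * 100
R = 1.272 %FS

1.272 %FS


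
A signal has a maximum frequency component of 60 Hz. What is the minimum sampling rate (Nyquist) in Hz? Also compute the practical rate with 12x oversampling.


By Nyquist theorem, fs_min = 2 * fmax.
fs_min = 2 * 60 = 120 Hz
Practical rate = 12 * fs_min = 12 * 120 = 1440 Hz

fs_min = 120 Hz, fs_practical = 1440 Hz


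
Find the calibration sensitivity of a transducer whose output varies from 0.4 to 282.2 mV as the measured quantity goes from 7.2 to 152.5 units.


Sensitivity = (y2 - y1) / (x2 - x1).
S = (282.2 - 0.4) / (152.5 - 7.2)
S = 281.8 / 145.3
S = 1.9394 mV/unit

1.9394 mV/unit


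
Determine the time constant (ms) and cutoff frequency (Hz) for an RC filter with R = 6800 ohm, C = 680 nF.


Time constant: tau = R * C.
tau = 6800 * 6.80e-07 = 0.004624 s
tau = 4.624 ms
Cutoff frequency: fc = 1 / (2*pi*R*C).
fc = 1 / (2*pi*0.004624) = 34.42 Hz

tau = 4.624 ms, fc = 34.42 Hz


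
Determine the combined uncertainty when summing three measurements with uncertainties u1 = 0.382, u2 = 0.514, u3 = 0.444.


For a sum of independent quantities, uc = sqrt(u1^2 + u2^2 + u3^2).
uc = sqrt(0.382^2 + 0.514^2 + 0.444^2)
uc = sqrt(0.145924 + 0.264196 + 0.197136)
uc = 0.7793

0.7793


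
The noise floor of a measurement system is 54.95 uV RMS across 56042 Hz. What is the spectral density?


Noise spectral density = Vrms / sqrt(BW).
NSD = 54.95 / sqrt(56042)
NSD = 54.95 / 236.7319
NSD = 0.2321 uV/sqrt(Hz)

0.2321 uV/sqrt(Hz)


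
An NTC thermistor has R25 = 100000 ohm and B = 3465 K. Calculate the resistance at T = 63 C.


NTC thermistor equation: Rt = R25 * exp(B * (1/T - 1/T25)).
T in Kelvin: 336.15 K, T25 = 298.15 K
1/T - 1/T25 = 1/336.15 - 1/298.15 = -0.00037915
B * (1/T - 1/T25) = 3465 * -0.00037915 = -1.3138
Rt = 100000 * exp(-1.3138) = 26880.5 ohm

26880.5 ohm


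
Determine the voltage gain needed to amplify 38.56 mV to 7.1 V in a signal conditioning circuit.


Gain = Vout / Vin (converting to same units).
G = 7.1 V / 38.56 mV
G = 7100.0 mV / 38.56 mV
G = 184.13

184.13


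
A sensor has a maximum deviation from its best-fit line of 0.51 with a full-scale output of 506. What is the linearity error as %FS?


Linearity error = (max deviation / full scale) * 100%.
Linearity = (0.51 / 506) * 100
Linearity = 0.101 %FS

0.101 %FS


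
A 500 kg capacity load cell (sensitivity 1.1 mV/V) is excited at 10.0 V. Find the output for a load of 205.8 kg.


Vout = rated_output * Vex * (load / capacity).
Vout = 1.1 * 10.0 * (205.8 / 500)
Vout = 1.1 * 10.0 * 0.4116
Vout = 4.528 mV

4.528 mV


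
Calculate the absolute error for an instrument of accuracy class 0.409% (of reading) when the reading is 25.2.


Absolute error = (accuracy% / 100) * reading.
Error = (0.409 / 100) * 25.2
Error = 0.00409 * 25.2
Error = 0.1031

0.1031


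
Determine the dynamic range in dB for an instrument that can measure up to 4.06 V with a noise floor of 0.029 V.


Dynamic range = 20 * log10(Vmax / Vnoise).
DR = 20 * log10(4.06 / 0.029)
DR = 20 * log10(140.0)
DR = 42.92 dB

42.92 dB


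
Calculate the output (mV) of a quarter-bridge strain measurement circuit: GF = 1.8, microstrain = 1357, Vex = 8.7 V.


Quarter bridge output: Vout = (GF * epsilon * Vex) / 4.
Vout = (1.8 * 1357e-6 * 8.7) / 4
Vout = 0.02125062 / 4 V
Vout = 0.00531265 V = 5.3127 mV

5.3127 mV


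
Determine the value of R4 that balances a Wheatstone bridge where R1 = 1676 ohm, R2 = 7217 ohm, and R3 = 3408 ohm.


At balance: R1*R4 = R2*R3, so R4 = R2*R3/R1.
R4 = 7217 * 3408 / 1676
R4 = 24595536 / 1676
R4 = 14675.14 ohm

14675.14 ohm


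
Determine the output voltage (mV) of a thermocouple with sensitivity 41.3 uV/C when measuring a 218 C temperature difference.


The thermocouple output V = sensitivity * dT.
V = 41.3 uV/C * 218 C
V = 9003.4 uV
V = 9.003 mV

9.003 mV


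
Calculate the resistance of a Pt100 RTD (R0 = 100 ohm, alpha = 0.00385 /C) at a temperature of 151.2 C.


The RTD equation: Rt = R0 * (1 + alpha * T).
Rt = 100 * (1 + 0.00385 * 151.2)
Rt = 100 * (1 + 0.58212)
Rt = 100 * 1.58212
Rt = 158.212 ohm

158.212 ohm


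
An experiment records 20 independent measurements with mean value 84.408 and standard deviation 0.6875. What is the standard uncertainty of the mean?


The standard uncertainty for Type A evaluation is u = s / sqrt(n).
u = 0.6875 / sqrt(20)
u = 0.6875 / 4.4721
u = 0.1537

0.1537


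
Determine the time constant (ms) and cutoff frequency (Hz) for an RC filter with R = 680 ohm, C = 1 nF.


Time constant: tau = R * C.
tau = 680 * 1.00e-09 = 6.8e-07 s
tau = 0.0007 ms
Cutoff frequency: fc = 1 / (2*pi*R*C).
fc = 1 / (2*pi*6.8e-07) = 234051.39 Hz

tau = 0.0007 ms, fc = 234051.39 Hz


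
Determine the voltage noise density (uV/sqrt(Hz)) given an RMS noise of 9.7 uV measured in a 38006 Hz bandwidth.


Noise spectral density = Vrms / sqrt(BW).
NSD = 9.7 / sqrt(38006)
NSD = 9.7 / 194.9513
NSD = 0.0498 uV/sqrt(Hz)

0.0498 uV/sqrt(Hz)


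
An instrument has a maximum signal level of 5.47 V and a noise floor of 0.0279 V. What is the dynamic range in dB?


Dynamic range = 20 * log10(Vmax / Vnoise).
DR = 20 * log10(5.47 / 0.0279)
DR = 20 * log10(196.06)
DR = 45.85 dB

45.85 dB


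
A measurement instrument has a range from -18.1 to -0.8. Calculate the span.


Span = upper range - lower range.
Span = -0.8 - (-18.1)
Span = 17.3

17.3
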